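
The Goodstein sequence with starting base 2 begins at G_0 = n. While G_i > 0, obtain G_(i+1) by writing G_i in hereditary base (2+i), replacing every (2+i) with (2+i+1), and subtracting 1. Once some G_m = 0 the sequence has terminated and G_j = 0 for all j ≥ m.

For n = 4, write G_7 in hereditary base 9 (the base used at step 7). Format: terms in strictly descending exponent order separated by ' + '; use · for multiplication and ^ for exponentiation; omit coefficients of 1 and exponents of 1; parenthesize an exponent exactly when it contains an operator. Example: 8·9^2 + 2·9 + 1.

(0) 4|_2 = 2^2 ↦ 3^3|_3 = 27 ⇒ 26
(1) 26|_3 = 2·3^2 + 2·3 + 2 ↦ 2·4^2 + 2·4 + 2|_4 = 42 ⇒ 41
(2) 41|_4 = 2·4^2 + 2·4 + 1 ↦ 2·5^2 + 2·5 + 1|_5 = 61 ⇒ 60
(3) 60|_5 = 2·5^2 + 2·5 ↦ 2·6^2 + 2·6|_6 = 84 ⇒ 83
(4) 83|_6 = 2·6^2 + 6 + 5 ↦ 2·7^2 + 7 + 5|_7 = 110 ⇒ 109
(5) 109|_7 = 2·7^2 + 7 + 4 ↦ 2·8^2 + 8 + 4|_8 = 140 ⇒ 139
(6) 139|_8 = 2·8^2 + 8 + 3 ↦ 2·9^2 + 9 + 3|_9 = 174 ⇒ 173
(7) 173|_9 = 2·9^2 + 9 + 2 ↦ 2·10^2 + 10 + 2|_10 = 212 ⇒ 211

2·9^2 + 9 + 2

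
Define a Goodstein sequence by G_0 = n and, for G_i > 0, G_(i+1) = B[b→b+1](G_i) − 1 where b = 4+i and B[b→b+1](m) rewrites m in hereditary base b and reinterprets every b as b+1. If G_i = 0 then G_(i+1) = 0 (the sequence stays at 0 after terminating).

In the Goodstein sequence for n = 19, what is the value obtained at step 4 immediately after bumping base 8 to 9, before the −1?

base 4: 19 = 4^2 + 3; at 5: 5^2 + 3 = 28; next = 27
base 5: 27 = 5^2 + 2; at 6: 6^2 + 2 = 38; next = 37
base 6: 37 = 6^2 + 1; at 7: 7^2 + 1 = 50; next = 49
base 7: 49 = 7^2; at 8: 8^2 = 64; next = 63
base 8: 63 = 7·8 + 7; at 9: 7·9 + 7 = 70; next = 69

70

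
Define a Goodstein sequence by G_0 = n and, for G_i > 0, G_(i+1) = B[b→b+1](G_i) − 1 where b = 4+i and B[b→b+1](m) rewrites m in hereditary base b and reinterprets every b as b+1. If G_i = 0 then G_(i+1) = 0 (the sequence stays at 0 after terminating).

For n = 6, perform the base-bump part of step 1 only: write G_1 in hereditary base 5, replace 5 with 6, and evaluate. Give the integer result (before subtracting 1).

7

base 4: 6 = 4 + 2; at 5: 5 + 2 = 7; next = 6
base 5: 6 = 5 + 1; at 6: 6 + 1 = 7; next = 6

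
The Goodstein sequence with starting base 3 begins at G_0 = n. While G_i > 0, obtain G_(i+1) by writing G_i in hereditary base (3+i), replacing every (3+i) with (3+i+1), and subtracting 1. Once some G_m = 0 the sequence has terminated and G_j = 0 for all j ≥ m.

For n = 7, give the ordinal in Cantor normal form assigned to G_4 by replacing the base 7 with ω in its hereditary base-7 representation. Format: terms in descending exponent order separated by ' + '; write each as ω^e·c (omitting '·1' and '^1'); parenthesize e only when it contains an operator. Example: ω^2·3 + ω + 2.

[0] 7 ≡ 2·3 + 1 (base 3). Lift 4: 9. −1: 8.
[1] 8 ≡ 2·4 (base 4). Lift 5: 10. −1: 9.
[2] 9 ≡ 5 + 4 (base 5). Lift 6: 10. −1: 9.
[3] 9 ≡ 6 + 3 (base 6). Lift 7: 10. −1: 9.
[4] 9 ≡ 7 + 2 (base 7). Lift 8: 10. −1: 9.

ω + 2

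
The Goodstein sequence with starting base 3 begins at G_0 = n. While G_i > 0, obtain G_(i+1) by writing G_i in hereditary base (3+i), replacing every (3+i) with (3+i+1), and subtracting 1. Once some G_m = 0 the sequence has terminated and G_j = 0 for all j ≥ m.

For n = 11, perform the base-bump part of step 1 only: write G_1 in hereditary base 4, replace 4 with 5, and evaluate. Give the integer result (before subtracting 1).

i=0: 11 = 3^2 + 2 (b=3); 3→4: 4^2 + 2 = 18; 18−1 = 17
i=1: 17 = 4^2 + 1 (b=4); 4→5: 5^2 + 1 = 26; 26−1 = 25

26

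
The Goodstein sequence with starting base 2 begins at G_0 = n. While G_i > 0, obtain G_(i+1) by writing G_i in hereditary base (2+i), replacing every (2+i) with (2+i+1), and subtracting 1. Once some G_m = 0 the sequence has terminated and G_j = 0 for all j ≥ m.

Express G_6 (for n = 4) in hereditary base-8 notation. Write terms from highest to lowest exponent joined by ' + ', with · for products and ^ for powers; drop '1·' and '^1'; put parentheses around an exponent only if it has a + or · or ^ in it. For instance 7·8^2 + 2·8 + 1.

2·8^2 + 8 + 3

4 —HB2→ 2^2 —bump→ 3^3 = 27 —(−1)→ 26
26 —HB3→ 2·3^2 + 2·3 + 2 —bump→ 2·4^2 + 2·4 + 2 = 42 —(−1)→ 41
41 —HB4→ 2·4^2 + 2·4 + 1 —bump→ 2·5^2 + 2·5 + 1 = 61 —(−1)→ 60
60 —HB5→ 2·5^2 + 2·5 —bump→ 2·6^2 + 2·6 = 84 —(−1)→ 83
83 —HB6→ 2·6^2 + 6 + 5 —bump→ 2·7^2 + 7 + 5 = 110 —(−1)→ 109
109 —HB7→ 2·7^2 + 7 + 4 —bump→ 2·8^2 + 8 + 4 = 140 —(−1)→ 139
139 —HB8→ 2·8^2 + 8 + 3 —bump→ 2·9^2 + 9 + 3 = 174 —(−1)→ 173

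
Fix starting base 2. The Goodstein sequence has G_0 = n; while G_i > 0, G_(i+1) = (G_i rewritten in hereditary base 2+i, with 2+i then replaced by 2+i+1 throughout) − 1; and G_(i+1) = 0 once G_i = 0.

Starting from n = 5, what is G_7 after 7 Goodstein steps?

[0] 5 ≡ 2^2 + 1 (base 2). Lift 3: 28. −1: 27.
[1] 27 ≡ 3^3 (base 3). Lift 4: 256. −1: 255.
[2] 255 ≡ 3·4^3 + 3·4^2 + 3·4 + 3 (base 4). Lift 5: 468. −1: 467.
[3] 467 ≡ 3·5^3 + 3·5^2 + 3·5 + 2 (base 5). Lift 6: 776. −1: 775.
[4] 775 ≡ 3·6^3 + 3·6^2 + 3·6 + 1 (base 6). Lift 7: 1198. −1: 1197.
[5] 1197 ≡ 3·7^3 + 3·7^2 + 3·7 (base 7). Lift 8: 1752. −1: 1751.
[6] 1751 ≡ 3·8^3 + 3·8^2 + 2·8 + 7 (base 8). Lift 9: 2455. −1: 2454.
[7] 2454 ≡ 3·9^3 + 3·9^2 + 2·9 + 6 (base 9). Lift 10: 3326. −1: 3325.

2454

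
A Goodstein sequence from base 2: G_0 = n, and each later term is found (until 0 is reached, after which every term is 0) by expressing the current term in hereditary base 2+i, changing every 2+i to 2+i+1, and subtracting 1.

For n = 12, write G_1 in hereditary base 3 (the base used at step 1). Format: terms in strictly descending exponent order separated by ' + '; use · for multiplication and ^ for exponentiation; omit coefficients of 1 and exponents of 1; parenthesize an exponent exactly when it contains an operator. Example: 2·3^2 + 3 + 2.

3^(3 + 1) + 2·3^2 + 2·3 + 2

i=0: 12 = 2^(2 + 1) + 2^2 (b=2); 2→3: 3^(3 + 1) + 3^3 = 108; 108−1 = 107
i=1: 107 = 3^(3 + 1) + 2·3^2 + 2·3 + 2 (b=3); 3→4: 4^(4 + 1) + 2·4^2 + 2·4 + 2 = 1066; 1066−1 = 1065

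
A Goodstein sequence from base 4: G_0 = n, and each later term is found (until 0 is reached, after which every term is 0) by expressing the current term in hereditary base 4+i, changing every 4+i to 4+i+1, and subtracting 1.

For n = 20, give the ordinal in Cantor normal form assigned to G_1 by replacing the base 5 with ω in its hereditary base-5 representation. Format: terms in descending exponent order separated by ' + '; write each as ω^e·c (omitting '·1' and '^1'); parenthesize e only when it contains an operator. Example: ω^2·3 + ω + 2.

ω^2 + 4

G_0 = 20. HB_4(20) = 4^2 + 4. Bump = 30. G_1 = 29.
G_1 = 29. HB_5(29) = 5^2 + 4. Bump = 40. G_2 = 39.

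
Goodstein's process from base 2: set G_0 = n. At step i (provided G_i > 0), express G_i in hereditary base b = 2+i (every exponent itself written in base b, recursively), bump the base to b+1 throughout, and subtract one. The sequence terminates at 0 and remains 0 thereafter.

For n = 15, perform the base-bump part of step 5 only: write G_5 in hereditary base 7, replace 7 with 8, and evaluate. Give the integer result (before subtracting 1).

[0] 15 ≡ 2^(2 + 1) + 2^2 + 2 + 1 (base 2). Lift 3: 112. −1: 111.
[1] 111 ≡ 3^(3 + 1) + 3^3 + 3 (base 3). Lift 4: 1284. −1: 1283.
[2] 1283 ≡ 4^(4 + 1) + 4^4 + 3 (base 4). Lift 5: 18753. −1: 18752.
[3] 18752 ≡ 5^(5 + 1) + 5^5 + 2 (base 5). Lift 6: 326594. −1: 326593.
[4] 326593 ≡ 6^(6 + 1) + 6^6 + 1 (base 6). Lift 7: 6588345. −1: 6588344.

150994944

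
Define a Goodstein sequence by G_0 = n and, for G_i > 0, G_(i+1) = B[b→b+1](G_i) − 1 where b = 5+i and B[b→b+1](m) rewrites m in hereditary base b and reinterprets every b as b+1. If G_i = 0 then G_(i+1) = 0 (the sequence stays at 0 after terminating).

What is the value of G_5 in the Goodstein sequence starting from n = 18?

27

step 0: 18 = 3·5 + 3; sub 6 for 5: 3·6 + 3; = 21; G_1 = 21−1 = 20
step 1: 20 = 3·6 + 2; sub 7 for 6: 3·7 + 2; = 23; G_2 = 23−1 = 22
step 2: 22 = 3·7 + 1; sub 8 for 7: 3·8 + 1; = 25; G_3 = 25−1 = 24
step 3: 24 = 3·8; sub 9 for 8: 3·9; = 27; G_4 = 27−1 = 26
step 4: 26 = 2·9 + 8; sub 10 for 9: 2·10 + 8; = 28; G_5 = 28−1 = 27
step 5: 27 = 2·10 + 7; sub 11 for 10: 2·11 + 7; = 29; G_6 = 29−1 = 28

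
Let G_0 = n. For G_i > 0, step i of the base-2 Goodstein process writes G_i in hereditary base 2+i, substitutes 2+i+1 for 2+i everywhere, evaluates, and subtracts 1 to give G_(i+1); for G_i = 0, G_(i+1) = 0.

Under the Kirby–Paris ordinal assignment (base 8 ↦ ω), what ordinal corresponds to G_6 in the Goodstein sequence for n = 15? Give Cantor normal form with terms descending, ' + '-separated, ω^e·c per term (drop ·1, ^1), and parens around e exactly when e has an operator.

ω^(ω + 1) + ω^7·7 + ω^6·7 + ω^5·7 + ω^4·7 + ω^3·7 + ω^2·7 + ω·7 + 7

step 0: 15 = 2^(2 + 1) + 2^2 + 2 + 1; sub 3 for 2: 3^(3 + 1) + 3^3 + 3 + 1; = 112; G_1 = 112−1 = 111
step 1: 111 = 3^(3 + 1) + 3^3 + 3; sub 4 for 3: 4^(4 + 1) + 4^4 + 4; = 1284; G_2 = 1284−1 = 1283
step 2: 1283 = 4^(4 + 1) + 4^4 + 3; sub 5 for 4: 5^(5 + 1) + 5^5 + 3; = 18753; G_3 = 18753−1 = 18752
step 3: 18752 = 5^(5 + 1) + 5^5 + 2; sub 6 for 5: 6^(6 + 1) + 6^6 + 2; = 326594; G_4 = 326594−1 = 326593
step 4: 326593 = 6^(6 + 1) + 6^6 + 1; sub 7 for 6: 7^(7 + 1) + 7^7 + 1; = 6588345; G_5 = 6588345−1 = 6588344
step 5: 6588344 = 7^(7 + 1) + 7^7; sub 8 for 7: 8^(8 + 1) + 8^8; = 150994944; G_6 = 150994944−1 = 150994943
step 6: 150994943 = 8^(8 + 1) + 7·8^7 + 7·8^6 + 7·8^5 + 7·8^4 + 7·8^3 + 7·8^2 + 7·8 + 7; sub 9 for 8: 9^(9 + 1) + 7·9^7 + 7·9^6 + 7·9^5 + 7·9^4 + 7·9^3 + 7·9^2 + 7·9 + 7; = 3524450281; G_7 = 3524450281−1 = 3524450280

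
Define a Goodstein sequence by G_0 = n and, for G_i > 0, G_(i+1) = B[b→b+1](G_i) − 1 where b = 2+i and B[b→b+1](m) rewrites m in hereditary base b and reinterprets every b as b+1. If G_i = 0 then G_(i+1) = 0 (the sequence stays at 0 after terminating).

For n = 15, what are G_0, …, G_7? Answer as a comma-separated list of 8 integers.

(0) 15|_2 = 2^(2 + 1) + 2^2 + 2 + 1 ↦ 3^(3 + 1) + 3^3 + 3 + 1|_3 = 112 ⇒ 111
(1) 111|_3 = 3^(3 + 1) + 3^3 + 3 ↦ 4^(4 + 1) + 4^4 + 4|_4 = 1284 ⇒ 1283
(2) 1283|_4 = 4^(4 + 1) + 4^4 + 3 ↦ 5^(5 + 1) + 5^5 + 3|_5 = 18753 ⇒ 18752
(3) 18752|_5 = 5^(5 + 1) + 5^5 + 2 ↦ 6^(6 + 1) + 6^6 + 2|_6 = 326594 ⇒ 326593
(4) 326593|_6 = 6^(6 + 1) + 6^6 + 1 ↦ 7^(7 + 1) + 7^7 + 1|_7 = 6588345 ⇒ 6588344
(5) 6588344|_7 = 7^(7 + 1) + 7^7 ↦ 8^(8 + 1) + 8^8|_8 = 150994944 ⇒ 150994943
(6) 150994943|_8 = 8^(8 + 1) + 7·8^7 + 7·8^6 + 7·8^5 + 7·8^4 + 7·8^3 + 7·8^2 + 7·8 + 7 ↦ 9^(9 + 1) + 7·9^7 + 7·9^6 + 7·9^5 + 7·9^4 + 7·9^3 + 7·9^2 + 7·9 + 7|_9 = 3524450281 ⇒ 3524450280

15, 111, 1283, 18752, 326593, 6588344, 150994943, 3524450280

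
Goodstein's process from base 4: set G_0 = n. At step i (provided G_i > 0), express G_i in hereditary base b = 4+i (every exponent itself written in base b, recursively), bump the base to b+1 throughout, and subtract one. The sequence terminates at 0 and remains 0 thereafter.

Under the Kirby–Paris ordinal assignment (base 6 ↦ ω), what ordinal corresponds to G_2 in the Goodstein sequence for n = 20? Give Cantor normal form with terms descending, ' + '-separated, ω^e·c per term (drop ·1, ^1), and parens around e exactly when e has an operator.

base 4: 20 = 4^2 + 4; at 5: 5^2 + 5 = 30; next = 29
base 5: 29 = 5^2 + 4; at 6: 6^2 + 4 = 40; next = 39
base 6: 39 = 6^2 + 3; at 7: 7^2 + 3 = 52; next = 51

ω^2 + 3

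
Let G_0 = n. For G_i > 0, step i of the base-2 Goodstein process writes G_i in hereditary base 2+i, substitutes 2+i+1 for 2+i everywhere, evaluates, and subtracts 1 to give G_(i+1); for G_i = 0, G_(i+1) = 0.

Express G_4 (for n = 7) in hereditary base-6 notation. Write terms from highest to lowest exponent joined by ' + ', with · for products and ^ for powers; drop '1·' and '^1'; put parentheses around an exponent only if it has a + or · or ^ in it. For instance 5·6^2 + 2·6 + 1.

G_0=7  [base 2] 2^2 + 2 + 1  →[2↦3]→  3^3 + 3 + 1 = 31  −1 ⇒ G_1=30
G_1=30  [base 3] 3^3 + 3  →[3↦4]→  4^4 + 4 = 260  −1 ⇒ G_2=259
G_2=259  [base 4] 4^4 + 3  →[4↦5]→  5^5 + 3 = 3128  −1 ⇒ G_3=3127
G_3=3127  [base 5] 5^5 + 2  →[5↦6]→  6^6 + 2 = 46658  −1 ⇒ G_4=46657
G_4=46657  [base 6] 6^6 + 1  →[6↦7]→  7^7 + 1 = 823544  −1 ⇒ G_5=823543

6^6 + 1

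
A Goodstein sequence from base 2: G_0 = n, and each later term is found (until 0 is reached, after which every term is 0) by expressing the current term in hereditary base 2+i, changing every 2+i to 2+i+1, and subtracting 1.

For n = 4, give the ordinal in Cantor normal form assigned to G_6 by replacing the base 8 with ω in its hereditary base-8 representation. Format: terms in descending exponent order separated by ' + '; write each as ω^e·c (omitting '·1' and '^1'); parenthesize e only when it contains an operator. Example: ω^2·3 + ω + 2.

G_0=4  [base 2] 2^2  →[2↦3]→  3^3 = 27  −1 ⇒ G_1=26
G_1=26  [base 3] 2·3^2 + 2·3 + 2  →[3↦4]→  2·4^2 + 2·4 + 2 = 42  −1 ⇒ G_2=41
G_2=41  [base 4] 2·4^2 + 2·4 + 1  →[4↦5]→  2·5^2 + 2·5 + 1 = 61  −1 ⇒ G_3=60
G_3=60  [base 5] 2·5^2 + 2·5  →[5↦6]→  2·6^2 + 2·6 = 84  −1 ⇒ G_4=83
G_4=83  [base 6] 2·6^2 + 6 + 5  →[6↦7]→  2·7^2 + 7 + 5 = 110  −1 ⇒ G_5=109
G_5=109  [base 7] 2·7^2 + 7 + 4  →[7↦8]→  2·8^2 + 8 + 4 = 140  −1 ⇒ G_6=139

ω^2·2 + ω + 3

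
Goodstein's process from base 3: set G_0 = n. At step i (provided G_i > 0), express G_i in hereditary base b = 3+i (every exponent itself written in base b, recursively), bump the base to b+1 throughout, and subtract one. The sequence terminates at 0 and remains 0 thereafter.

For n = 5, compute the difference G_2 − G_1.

(0) 5|_3 = 3 + 2 ↦ 4 + 2|_4 = 6 ⇒ 5
(1) 5|_4 = 4 + 1 ↦ 5 + 1|_5 = 6 ⇒ 5

0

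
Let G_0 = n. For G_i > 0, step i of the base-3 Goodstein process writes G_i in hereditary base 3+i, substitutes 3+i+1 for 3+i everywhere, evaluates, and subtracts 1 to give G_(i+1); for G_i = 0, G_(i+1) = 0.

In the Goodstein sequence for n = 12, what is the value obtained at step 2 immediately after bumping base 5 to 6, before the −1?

[0] 12 ≡ 3^2 + 3 (base 3). Lift 4: 20. −1: 19.
[1] 19 ≡ 4^2 + 3 (base 4). Lift 5: 28. −1: 27.

38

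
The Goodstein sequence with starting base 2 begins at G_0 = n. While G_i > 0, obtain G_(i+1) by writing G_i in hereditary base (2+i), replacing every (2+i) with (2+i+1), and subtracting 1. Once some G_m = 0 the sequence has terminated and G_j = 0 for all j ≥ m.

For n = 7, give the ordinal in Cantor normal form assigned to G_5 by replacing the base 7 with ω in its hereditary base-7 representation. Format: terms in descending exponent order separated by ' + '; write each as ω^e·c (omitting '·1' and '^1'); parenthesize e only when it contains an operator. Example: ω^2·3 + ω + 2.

ω^ω

base 2: 7 = 2^2 + 2 + 1; at 3: 3^3 + 3 + 1 = 31; next = 30
base 3: 30 = 3^3 + 3; at 4: 4^4 + 4 = 260; next = 259
base 4: 259 = 4^4 + 3; at 5: 5^5 + 3 = 3128; next = 3127
base 5: 3127 = 5^5 + 2; at 6: 6^6 + 2 = 46658; next = 46657
base 6: 46657 = 6^6 + 1; at 7: 7^7 + 1 = 823544; next = 823543
base 7: 823543 = 7^7; at 8: 8^8 = 16777216; next = 16777215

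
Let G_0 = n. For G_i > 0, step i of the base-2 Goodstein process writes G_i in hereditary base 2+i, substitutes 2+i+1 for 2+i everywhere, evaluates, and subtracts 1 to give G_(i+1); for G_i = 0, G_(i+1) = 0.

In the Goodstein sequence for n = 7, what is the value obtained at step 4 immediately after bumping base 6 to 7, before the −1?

823544

7 —HB2→ 2^2 + 2 + 1 —bump→ 3^3 + 3 + 1 = 31 —(−1)→ 30
30 —HB3→ 3^3 + 3 —bump→ 4^4 + 4 = 260 —(−1)→ 259
259 —HB4→ 4^4 + 3 —bump→ 5^5 + 3 = 3128 —(−1)→ 3127
3127 —HB5→ 5^5 + 2 —bump→ 6^6 + 2 = 46658 —(−1)→ 46657
46657 —HB6→ 6^6 + 1 —bump→ 7^7 + 1 = 823544 —(−1)→ 823543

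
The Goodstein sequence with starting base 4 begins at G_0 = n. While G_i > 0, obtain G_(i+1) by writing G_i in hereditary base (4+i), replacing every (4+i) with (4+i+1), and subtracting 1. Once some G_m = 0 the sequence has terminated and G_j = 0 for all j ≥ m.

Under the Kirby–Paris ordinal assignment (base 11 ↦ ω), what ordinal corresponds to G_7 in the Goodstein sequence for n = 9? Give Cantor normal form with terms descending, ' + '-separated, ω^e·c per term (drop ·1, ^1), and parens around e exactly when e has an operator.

i=0: 9 = 2·4 + 1 (b=4); 4→5: 2·5 + 1 = 11; 11−1 = 10
i=1: 10 = 2·5 (b=5); 5→6: 2·6 = 12; 12−1 = 11
i=2: 11 = 6 + 5 (b=6); 6→7: 7 + 5 = 12; 12−1 = 11
i=3: 11 = 7 + 4 (b=7); 7→8: 8 + 4 = 12; 12−1 = 11
i=4: 11 = 8 + 3 (b=8); 8→9: 9 + 3 = 12; 12−1 = 11
i=5: 11 = 9 + 2 (b=9); 9→10: 10 + 2 = 12; 12−1 = 11
i=6: 11 = 10 + 1 (b=10); 10→11: 11 + 1 = 12; 12−1 = 11

ω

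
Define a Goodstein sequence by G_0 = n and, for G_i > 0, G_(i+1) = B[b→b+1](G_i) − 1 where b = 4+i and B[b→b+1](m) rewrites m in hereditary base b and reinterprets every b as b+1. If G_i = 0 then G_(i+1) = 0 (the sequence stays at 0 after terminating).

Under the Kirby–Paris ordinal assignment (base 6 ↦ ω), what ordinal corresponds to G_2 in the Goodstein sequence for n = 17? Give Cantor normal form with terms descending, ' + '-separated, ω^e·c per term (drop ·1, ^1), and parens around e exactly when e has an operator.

G_0=17  [base 4] 4^2 + 1  →[4↦5]→  5^2 + 1 = 26  −1 ⇒ G_1=25
G_1=25  [base 5] 5^2  →[5↦6]→  6^2 = 36  −1 ⇒ G_2=35
G_2=35  [base 6] 5·6 + 5  →[6↦7]→  5·7 + 5 = 40  −1 ⇒ G_3=39

ω·5 + 5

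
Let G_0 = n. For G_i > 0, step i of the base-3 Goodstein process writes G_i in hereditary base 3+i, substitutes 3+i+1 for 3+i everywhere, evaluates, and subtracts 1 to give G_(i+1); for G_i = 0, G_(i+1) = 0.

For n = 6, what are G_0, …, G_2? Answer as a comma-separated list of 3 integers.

step 0: 6 = 2·3; sub 4 for 3: 2·4; = 8; G_1 = 8−1 = 7
step 1: 7 = 4 + 3; sub 5 for 4: 5 + 3; = 8; G_2 = 8−1 = 7

6, 7, 7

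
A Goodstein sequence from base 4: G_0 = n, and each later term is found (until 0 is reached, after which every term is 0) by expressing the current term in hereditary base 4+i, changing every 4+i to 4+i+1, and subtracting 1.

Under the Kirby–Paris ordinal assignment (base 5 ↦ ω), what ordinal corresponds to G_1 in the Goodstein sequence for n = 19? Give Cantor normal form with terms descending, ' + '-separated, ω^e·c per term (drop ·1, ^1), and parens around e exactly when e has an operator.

ω^2 + 2

[0] 19 ≡ 4^2 + 3 (base 4). Lift 5: 28. −1: 27.
[1] 27 ≡ 5^2 + 2 (base 5). Lift 6: 38. −1: 37.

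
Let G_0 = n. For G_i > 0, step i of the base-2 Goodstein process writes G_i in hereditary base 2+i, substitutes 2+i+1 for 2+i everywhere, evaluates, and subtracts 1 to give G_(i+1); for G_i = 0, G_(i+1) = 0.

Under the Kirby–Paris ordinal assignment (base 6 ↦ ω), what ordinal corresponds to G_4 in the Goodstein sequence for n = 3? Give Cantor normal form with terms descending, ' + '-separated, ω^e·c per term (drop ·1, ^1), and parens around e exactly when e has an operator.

i=0: 3 = 2 + 1 (b=2); 2→3: 3 + 1 = 4; 4−1 = 3
i=1: 3 = 3 (b=3); 3→4: 4 = 4; 4−1 = 3
i=2: 3 = 3 (b=4); 4→5: 3 = 3; 3−1 = 2
i=3: 2 = 2 (b=5); 5→6: 2 = 2; 2−1 = 1
i=4: 1 = 1 (b=6); 6→7: 1 = 1; 1−1 = 0

1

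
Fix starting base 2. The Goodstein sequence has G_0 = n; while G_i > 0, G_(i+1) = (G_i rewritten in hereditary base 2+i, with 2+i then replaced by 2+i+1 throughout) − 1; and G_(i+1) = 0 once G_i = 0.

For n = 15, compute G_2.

1283

G_0=15  [base 2] 2^(2 + 1) + 2^2 + 2 + 1  →[2↦3]→  3^(3 + 1) + 3^3 + 3 + 1 = 112  −1 ⇒ G_1=111
G_1=111  [base 3] 3^(3 + 1) + 3^3 + 3  →[3↦4]→  4^(4 + 1) + 4^4 + 4 = 1284  −1 ⇒ G_2=1283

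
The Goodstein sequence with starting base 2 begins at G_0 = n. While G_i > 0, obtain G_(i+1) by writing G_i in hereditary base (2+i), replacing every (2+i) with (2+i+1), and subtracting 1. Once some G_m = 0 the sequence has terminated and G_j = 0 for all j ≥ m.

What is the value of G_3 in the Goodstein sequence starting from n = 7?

i=0: 7 = 2^2 + 2 + 1 (b=2); 2→3: 3^3 + 3 + 1 = 31; 31−1 = 30
i=1: 30 = 3^3 + 3 (b=3); 3→4: 4^4 + 4 = 260; 260−1 = 259
i=2: 259 = 4^4 + 3 (b=4); 4→5: 5^5 + 3 = 3128; 3128−1 = 3127
i=3: 3127 = 5^5 + 2 (b=5); 5→6: 6^6 + 2 = 46658; 46658−1 = 46657

3127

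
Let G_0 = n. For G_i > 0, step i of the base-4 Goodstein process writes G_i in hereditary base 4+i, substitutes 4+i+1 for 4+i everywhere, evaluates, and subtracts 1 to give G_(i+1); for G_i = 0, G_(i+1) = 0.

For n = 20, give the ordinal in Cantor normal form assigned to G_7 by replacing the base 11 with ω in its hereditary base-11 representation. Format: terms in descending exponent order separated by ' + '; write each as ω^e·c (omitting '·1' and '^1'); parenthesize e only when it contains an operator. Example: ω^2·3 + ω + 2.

step 0: 20 = 4^2 + 4; sub 5 for 4: 5^2 + 5; = 30; G_1 = 30−1 = 29
step 1: 29 = 5^2 + 4; sub 6 for 5: 6^2 + 4; = 40; G_2 = 40−1 = 39
step 2: 39 = 6^2 + 3; sub 7 for 6: 7^2 + 3; = 52; G_3 = 52−1 = 51
step 3: 51 = 7^2 + 2; sub 8 for 7: 8^2 + 2; = 66; G_4 = 66−1 = 65
step 4: 65 = 8^2 + 1; sub 9 for 8: 9^2 + 1; = 82; G_5 = 82−1 = 81
step 5: 81 = 9^2; sub 10 for 9: 10^2; = 100; G_6 = 100−1 = 99
step 6: 99 = 9·10 + 9; sub 11 for 10: 9·11 + 9; = 108; G_7 = 108−1 = 107
step 7: 107 = 9·11 + 8; sub 12 for 11: 9·12 + 8; = 116; G_8 = 116−1 = 115

ω·9 + 8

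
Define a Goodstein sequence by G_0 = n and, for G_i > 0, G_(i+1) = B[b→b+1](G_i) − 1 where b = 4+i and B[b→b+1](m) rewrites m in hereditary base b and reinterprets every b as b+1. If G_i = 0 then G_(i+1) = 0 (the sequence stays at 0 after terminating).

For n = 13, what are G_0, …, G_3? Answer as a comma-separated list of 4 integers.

base 4: 13 = 3·4 + 1; at 5: 3·5 + 1 = 16; next = 15
base 5: 15 = 3·5; at 6: 3·6 = 18; next = 17
base 6: 17 = 2·6 + 5; at 7: 2·7 + 5 = 19; next = 18

13, 15, 17, 18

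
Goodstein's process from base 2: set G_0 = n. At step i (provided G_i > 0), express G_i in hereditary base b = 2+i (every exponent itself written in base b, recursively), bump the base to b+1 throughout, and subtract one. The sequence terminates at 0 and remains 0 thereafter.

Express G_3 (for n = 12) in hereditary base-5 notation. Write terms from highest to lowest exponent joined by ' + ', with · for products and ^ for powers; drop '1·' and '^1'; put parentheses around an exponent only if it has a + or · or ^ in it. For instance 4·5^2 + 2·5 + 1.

5^(5 + 1) + 2·5^2 + 2·5

G_0=12  [base 2] 2^(2 + 1) + 2^2  →[2↦3]→  3^(3 + 1) + 3^3 = 108  −1 ⇒ G_1=107
G_1=107  [base 3] 3^(3 + 1) + 2·3^2 + 2·3 + 2  →[3↦4]→  4^(4 + 1) + 2·4^2 + 2·4 + 2 = 1066  −1 ⇒ G_2=1065
G_2=1065  [base 4] 4^(4 + 1) + 2·4^2 + 2·4 + 1  →[4↦5]→  5^(5 + 1) + 2·5^2 + 2·5 + 1 = 15686  −1 ⇒ G_3=15685
G_3=15685  [base 5] 5^(5 + 1) + 2·5^2 + 2·5  →[5↦6]→  6^(6 + 1) + 2·6^2 + 2·6 = 280020  −1 ⇒ G_4=280019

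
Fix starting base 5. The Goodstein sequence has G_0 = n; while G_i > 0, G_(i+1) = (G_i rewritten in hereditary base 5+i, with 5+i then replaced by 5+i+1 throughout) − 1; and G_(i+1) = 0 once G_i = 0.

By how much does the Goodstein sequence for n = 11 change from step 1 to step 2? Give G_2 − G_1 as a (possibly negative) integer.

1

[0] 11 ≡ 2·5 + 1 (base 5). Lift 6: 13. −1: 12.
[1] 12 ≡ 2·6 (base 6). Lift 7: 14. −1: 13.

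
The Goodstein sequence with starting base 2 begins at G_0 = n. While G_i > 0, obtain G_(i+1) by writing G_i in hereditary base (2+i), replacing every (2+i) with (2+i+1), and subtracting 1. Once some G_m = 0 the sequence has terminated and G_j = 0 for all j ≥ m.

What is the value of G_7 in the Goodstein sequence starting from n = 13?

i=0: 13 = 2^(2 + 1) + 2^2 + 1 (b=2); 2→3: 3^(3 + 1) + 3^3 + 1 = 109; 109−1 = 108
i=1: 108 = 3^(3 + 1) + 3^3 (b=3); 3→4: 4^(4 + 1) + 4^4 = 1280; 1280−1 = 1279
i=2: 1279 = 4^(4 + 1) + 3·4^3 + 3·4^2 + 3·4 + 3 (b=4); 4→5: 5^(5 + 1) + 3·5^3 + 3·5^2 + 3·5 + 3 = 16093; 16093−1 = 16092
i=3: 16092 = 5^(5 + 1) + 3·5^3 + 3·5^2 + 3·5 + 2 (b=5); 5→6: 6^(6 + 1) + 3·6^3 + 3·6^2 + 3·6 + 2 = 280712; 280712−1 = 280711
i=4: 280711 = 6^(6 + 1) + 3·6^3 + 3·6^2 + 3·6 + 1 (b=6); 6→7: 7^(7 + 1) + 3·7^3 + 3·7^2 + 3·7 + 1 = 5765999; 5765999−1 = 5765998
i=5: 5765998 = 7^(7 + 1) + 3·7^3 + 3·7^2 + 3·7 (b=7); 7→8: 8^(8 + 1) + 3·8^3 + 3·8^2 + 3·8 = 134219480; 134219480−1 = 134219479
i=6: 134219479 = 8^(8 + 1) + 3·8^3 + 3·8^2 + 2·8 + 7 (b=8); 8→9: 9^(9 + 1) + 3·9^3 + 3·9^2 + 2·9 + 7 = 3486786856; 3486786856−1 = 3486786855
i=7: 3486786855 = 9^(9 + 1) + 3·9^3 + 3·9^2 + 2·9 + 6 (b=9); 9→10: 10^(10 + 1) + 3·10^3 + 3·10^2 + 2·10 + 6 = 100000003326; 100000003326−1 = 100000003325

3486786855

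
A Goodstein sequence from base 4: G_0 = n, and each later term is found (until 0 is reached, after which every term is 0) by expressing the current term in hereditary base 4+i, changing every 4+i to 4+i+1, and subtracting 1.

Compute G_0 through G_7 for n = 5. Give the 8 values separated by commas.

5, 5, 5, 4, 3, 2, 1, 0

5 —HB4→ 4 + 1 —bump→ 5 + 1 = 6 —(−1)→ 5
5 —HB5→ 5 —bump→ 6 = 6 —(−1)→ 5
5 —HB6→ 5 —bump→ 5 = 5 —(−1)→ 4
4 —HB7→ 4 —bump→ 4 = 4 —(−1)→ 3
3 —HB8→ 3 —bump→ 3 = 3 —(−1)→ 2
2 —HB9→ 2 —bump→ 2 = 2 —(−1)→ 1
1 —HB10→ 1 —bump→ 1 = 1 —(−1)→ 0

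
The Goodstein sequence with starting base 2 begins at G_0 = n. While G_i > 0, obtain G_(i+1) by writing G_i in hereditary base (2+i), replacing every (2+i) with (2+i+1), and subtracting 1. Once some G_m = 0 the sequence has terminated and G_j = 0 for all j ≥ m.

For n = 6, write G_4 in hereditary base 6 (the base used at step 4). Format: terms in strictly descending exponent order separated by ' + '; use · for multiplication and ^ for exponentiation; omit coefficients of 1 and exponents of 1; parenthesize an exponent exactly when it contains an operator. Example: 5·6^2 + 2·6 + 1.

base 2: 6 = 2^2 + 2; at 3: 3^3 + 3 = 30; next = 29
base 3: 29 = 3^3 + 2; at 4: 4^4 + 2 = 258; next = 257
base 4: 257 = 4^4 + 1; at 5: 5^5 + 1 = 3126; next = 3125
base 5: 3125 = 5^5; at 6: 6^6 = 46656; next = 46655
base 6: 46655 = 5·6^5 + 5·6^4 + 5·6^3 + 5·6^2 + 5·6 + 5; at 7: 5·7^5 + 5·7^4 + 5·7^3 + 5·7^2 + 5·7 + 5 = 98040; next = 98039

5·6^5 + 5·6^4 + 5·6^3 + 5·6^2 + 5·6 + 5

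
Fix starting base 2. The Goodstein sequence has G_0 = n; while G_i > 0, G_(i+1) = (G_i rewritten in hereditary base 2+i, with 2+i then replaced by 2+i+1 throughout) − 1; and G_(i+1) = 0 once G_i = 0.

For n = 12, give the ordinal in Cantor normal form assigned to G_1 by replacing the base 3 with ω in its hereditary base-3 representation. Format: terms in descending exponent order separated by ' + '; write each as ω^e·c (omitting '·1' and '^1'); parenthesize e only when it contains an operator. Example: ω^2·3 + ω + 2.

G_0=12  [base 2] 2^(2 + 1) + 2^2  →[2↦3]→  3^(3 + 1) + 3^3 = 108  −1 ⇒ G_1=107
G_1=107  [base 3] 3^(3 + 1) + 2·3^2 + 2·3 + 2  →[3↦4]→  4^(4 + 1) + 2·4^2 + 2·4 + 2 = 1066  −1 ⇒ G_2=1065

ω^(ω + 1) + ω^2·2 + ω·2 + 2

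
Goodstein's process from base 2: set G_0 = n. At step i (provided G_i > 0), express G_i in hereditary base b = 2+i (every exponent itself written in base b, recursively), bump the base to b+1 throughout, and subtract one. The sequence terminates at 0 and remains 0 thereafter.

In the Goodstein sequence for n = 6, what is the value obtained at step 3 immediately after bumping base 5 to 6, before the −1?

46656

6 —HB2→ 2^2 + 2 —bump→ 3^3 + 3 = 30 —(−1)→ 29
29 —HB3→ 3^3 + 2 —bump→ 4^4 + 2 = 258 —(−1)→ 257
257 —HB4→ 4^4 + 1 —bump→ 5^5 + 1 = 3126 —(−1)→ 3125
3125 —HB5→ 5^5 —bump→ 6^6 = 46656 —(−1)→ 46655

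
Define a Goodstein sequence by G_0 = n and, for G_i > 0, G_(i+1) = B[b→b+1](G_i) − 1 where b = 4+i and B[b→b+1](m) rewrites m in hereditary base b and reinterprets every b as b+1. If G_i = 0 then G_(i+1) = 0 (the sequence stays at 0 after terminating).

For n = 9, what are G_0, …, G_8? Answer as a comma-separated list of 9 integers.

9, 10, 11, 11, 11, 11, 11, 11, 11

9 —HB4→ 2·4 + 1 —bump→ 2·5 + 1 = 11 —(−1)→ 10
10 —HB5→ 2·5 —bump→ 2·6 = 12 —(−1)→ 11
11 —HB6→ 6 + 5 —bump→ 7 + 5 = 12 —(−1)→ 11
11 —HB7→ 7 + 4 —bump→ 8 + 4 = 12 —(−1)→ 11
11 —HB8→ 8 + 3 —bump→ 9 + 3 = 12 —(−1)→ 11
11 —HB9→ 9 + 2 —bump→ 10 + 2 = 12 —(−1)→ 11
11 —HB10→ 10 + 1 —bump→ 11 + 1 = 12 —(−1)→ 11
11 —HB11→ 11 —bump→ 12 = 12 —(−1)→ 11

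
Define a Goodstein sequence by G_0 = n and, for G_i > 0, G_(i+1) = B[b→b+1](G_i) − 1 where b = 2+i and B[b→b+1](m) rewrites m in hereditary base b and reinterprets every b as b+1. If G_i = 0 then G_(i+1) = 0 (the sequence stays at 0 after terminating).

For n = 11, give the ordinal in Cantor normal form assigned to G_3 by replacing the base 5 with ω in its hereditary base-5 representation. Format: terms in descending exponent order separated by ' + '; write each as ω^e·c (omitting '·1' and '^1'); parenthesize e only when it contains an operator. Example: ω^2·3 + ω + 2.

ω^(ω + 1) + 2

G_0 = 11. HB_2(11) = 2^(2 + 1) + 2 + 1. Bump = 85. G_1 = 84.
G_1 = 84. HB_3(84) = 3^(3 + 1) + 3. Bump = 1028. G_2 = 1027.
G_2 = 1027. HB_4(1027) = 4^(4 + 1) + 3. Bump = 15628. G_3 = 15627.
G_3 = 15627. HB_5(15627) = 5^(5 + 1) + 2. Bump = 279938. G_4 = 279937.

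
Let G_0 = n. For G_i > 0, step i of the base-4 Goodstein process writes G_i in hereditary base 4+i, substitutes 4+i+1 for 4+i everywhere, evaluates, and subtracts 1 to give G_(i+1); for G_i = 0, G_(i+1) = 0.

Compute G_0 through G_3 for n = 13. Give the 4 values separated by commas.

13, 15, 17, 18

G_0=13  [base 4] 3·4 + 1  →[4↦5]→  3·5 + 1 = 16  −1 ⇒ G_1=15
G_1=15  [base 5] 3·5  →[5↦6]→  3·6 = 18  −1 ⇒ G_2=17
G_2=17  [base 6] 2·6 + 5  →[6↦7]→  2·7 + 5 = 19  −1 ⇒ G_3=18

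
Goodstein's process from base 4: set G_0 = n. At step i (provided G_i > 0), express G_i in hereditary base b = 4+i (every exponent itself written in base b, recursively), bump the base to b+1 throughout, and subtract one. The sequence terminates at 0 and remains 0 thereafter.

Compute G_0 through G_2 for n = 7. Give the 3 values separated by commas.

7, 7, 7

7 —HB4→ 4 + 3 —bump→ 5 + 3 = 8 —(−1)→ 7
7 —HB5→ 5 + 2 —bump→ 6 + 2 = 8 —(−1)→ 7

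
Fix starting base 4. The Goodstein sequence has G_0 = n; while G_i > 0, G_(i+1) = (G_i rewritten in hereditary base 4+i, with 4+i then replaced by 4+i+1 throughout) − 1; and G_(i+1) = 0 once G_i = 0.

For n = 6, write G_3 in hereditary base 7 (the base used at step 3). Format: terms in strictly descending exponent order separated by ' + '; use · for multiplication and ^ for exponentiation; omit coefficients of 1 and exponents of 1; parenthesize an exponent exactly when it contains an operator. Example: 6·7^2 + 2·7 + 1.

6 —HB4→ 4 + 2 —bump→ 5 + 2 = 7 —(−1)→ 6
6 —HB5→ 5 + 1 —bump→ 6 + 1 = 7 —(−1)→ 6
6 —HB6→ 6 —bump→ 7 = 7 —(−1)→ 6
6 —HB7→ 6 —bump→ 6 = 6 —(−1)→ 5

6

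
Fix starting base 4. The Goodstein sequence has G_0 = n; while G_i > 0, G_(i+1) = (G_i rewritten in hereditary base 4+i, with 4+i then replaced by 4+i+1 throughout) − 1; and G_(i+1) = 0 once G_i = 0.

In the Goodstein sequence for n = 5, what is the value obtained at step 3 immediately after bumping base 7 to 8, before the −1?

4

[0] 5 ≡ 4 + 1 (base 4). Lift 5: 6. −1: 5.
[1] 5 ≡ 5 (base 5). Lift 6: 6. −1: 5.
[2] 5 ≡ 5 (base 6). Lift 7: 5. −1: 4.
[3] 4 ≡ 4 (base 7). Lift 8: 4. −1: 3.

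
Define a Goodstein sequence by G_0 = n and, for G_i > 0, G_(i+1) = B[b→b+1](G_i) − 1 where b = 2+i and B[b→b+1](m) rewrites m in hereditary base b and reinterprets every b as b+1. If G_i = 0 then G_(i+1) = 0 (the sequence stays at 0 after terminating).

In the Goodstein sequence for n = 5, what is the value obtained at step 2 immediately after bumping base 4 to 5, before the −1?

468

i=0: 5 = 2^2 + 1 (b=2); 2→3: 3^3 + 1 = 28; 28−1 = 27
i=1: 27 = 3^3 (b=3); 3→4: 4^4 = 256; 256−1 = 255
i=2: 255 = 3·4^3 + 3·4^2 + 3·4 + 3 (b=4); 4→5: 3·5^3 + 3·5^2 + 3·5 + 3 = 468; 468−1 = 467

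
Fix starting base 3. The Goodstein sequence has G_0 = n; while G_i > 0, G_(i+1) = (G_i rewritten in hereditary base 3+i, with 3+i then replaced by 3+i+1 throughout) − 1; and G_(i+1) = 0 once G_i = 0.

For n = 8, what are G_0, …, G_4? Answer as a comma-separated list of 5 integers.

8, 9, 10, 11, 11

i=0: 8 = 2·3 + 2 (b=3); 3→4: 2·4 + 2 = 10; 10−1 = 9
i=1: 9 = 2·4 + 1 (b=4); 4→5: 2·5 + 1 = 11; 11−1 = 10
i=2: 10 = 2·5 (b=5); 5→6: 2·6 = 12; 12−1 = 11
i=3: 11 = 6 + 5 (b=6); 6→7: 7 + 5 = 12; 12−1 = 11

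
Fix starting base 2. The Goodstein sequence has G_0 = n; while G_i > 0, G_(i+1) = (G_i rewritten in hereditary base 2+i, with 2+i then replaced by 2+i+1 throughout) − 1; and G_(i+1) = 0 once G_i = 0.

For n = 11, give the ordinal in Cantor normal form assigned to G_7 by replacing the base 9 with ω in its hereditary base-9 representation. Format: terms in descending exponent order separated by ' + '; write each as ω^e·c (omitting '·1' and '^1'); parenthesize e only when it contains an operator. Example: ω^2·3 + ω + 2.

[0] 11 ≡ 2^(2 + 1) + 2 + 1 (base 2). Lift 3: 85. −1: 84.
[1] 84 ≡ 3^(3 + 1) + 3 (base 3). Lift 4: 1028. −1: 1027.
[2] 1027 ≡ 4^(4 + 1) + 3 (base 4). Lift 5: 15628. −1: 15627.
[3] 15627 ≡ 5^(5 + 1) + 2 (base 5). Lift 6: 279938. −1: 279937.
[4] 279937 ≡ 6^(6 + 1) + 1 (base 6). Lift 7: 5764802. −1: 5764801.
[5] 5764801 ≡ 7^(7 + 1) (base 7). Lift 8: 134217728. −1: 134217727.
[6] 134217727 ≡ 7·8^8 + 7·8^7 + 7·8^6 + 7·8^5 + 7·8^4 + 7·8^3 + 7·8^2 + 7·8 + 7 (base 8). Lift 9: 2749609303. −1: 2749609302.
[7] 2749609302 ≡ 7·9^9 + 7·9^7 + 7·9^6 + 7·9^5 + 7·9^4 + 7·9^3 + 7·9^2 + 7·9 + 6 (base 9). Lift 10: 70077777776. −1: 70077777775.

ω^ω·7 + ω^7·7 + ω^6·7 + ω^5·7 + ω^4·7 + ω^3·7 + ω^2·7 + ω·7 + 6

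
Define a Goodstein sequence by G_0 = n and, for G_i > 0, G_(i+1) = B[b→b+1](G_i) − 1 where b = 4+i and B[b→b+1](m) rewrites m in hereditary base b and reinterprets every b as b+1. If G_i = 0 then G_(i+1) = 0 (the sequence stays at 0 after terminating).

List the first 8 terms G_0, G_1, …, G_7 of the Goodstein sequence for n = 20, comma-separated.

[0] 20 ≡ 4^2 + 4 (base 4). Lift 5: 30. −1: 29.
[1] 29 ≡ 5^2 + 4 (base 5). Lift 6: 40. −1: 39.
[2] 39 ≡ 6^2 + 3 (base 6). Lift 7: 52. −1: 51.
[3] 51 ≡ 7^2 + 2 (base 7). Lift 8: 66. −1: 65.
[4] 65 ≡ 8^2 + 1 (base 8). Lift 9: 82. −1: 81.
[5] 81 ≡ 9^2 (base 9). Lift 10: 100. −1: 99.
[6] 99 ≡ 9·10 + 9 (base 10). Lift 11: 108. −1: 107.

20, 29, 39, 51, 65, 81, 99, 107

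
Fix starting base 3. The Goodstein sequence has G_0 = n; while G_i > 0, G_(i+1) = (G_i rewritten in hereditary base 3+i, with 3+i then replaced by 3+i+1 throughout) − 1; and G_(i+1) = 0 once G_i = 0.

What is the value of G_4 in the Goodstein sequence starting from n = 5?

step 0: 5 = 3 + 2; sub 4 for 3: 4 + 2; = 6; G_1 = 6−1 = 5
step 1: 5 = 4 + 1; sub 5 for 4: 5 + 1; = 6; G_2 = 6−1 = 5
step 2: 5 = 5; sub 6 for 5: 6; = 6; G_3 = 6−1 = 5
step 3: 5 = 5; sub 7 for 6: 5; = 5; G_4 = 5−1 = 4
step 4: 4 = 4; sub 8 for 7: 4; = 4; G_5 = 4−1 = 3

4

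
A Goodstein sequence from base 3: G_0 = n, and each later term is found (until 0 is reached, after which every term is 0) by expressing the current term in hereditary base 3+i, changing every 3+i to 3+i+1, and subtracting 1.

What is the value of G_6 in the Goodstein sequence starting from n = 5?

i=0: 5 = 3 + 2 (b=3); 3→4: 4 + 2 = 6; 6−1 = 5
i=1: 5 = 4 + 1 (b=4); 4→5: 5 + 1 = 6; 6−1 = 5
i=2: 5 = 5 (b=5); 5→6: 6 = 6; 6−1 = 5
i=3: 5 = 5 (b=6); 6→7: 5 = 5; 5−1 = 4
i=4: 4 = 4 (b=7); 7→8: 4 = 4; 4−1 = 3
i=5: 3 = 3 (b=8); 8→9: 3 = 3; 3−1 = 2
i=6: 2 = 2 (b=9); 9→10: 2 = 2; 2−1 = 1

2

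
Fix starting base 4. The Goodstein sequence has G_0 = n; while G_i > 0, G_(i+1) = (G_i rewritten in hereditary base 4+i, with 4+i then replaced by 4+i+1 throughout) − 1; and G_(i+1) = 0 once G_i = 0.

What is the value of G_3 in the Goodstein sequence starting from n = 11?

14

(0) 11|_4 = 2·4 + 3 ↦ 2·5 + 3|_5 = 13 ⇒ 12
(1) 12|_5 = 2·5 + 2 ↦ 2·6 + 2|_6 = 14 ⇒ 13
(2) 13|_6 = 2·6 + 1 ↦ 2·7 + 1|_7 = 15 ⇒ 14
(3) 14|_7 = 2·7 ↦ 2·8|_8 = 16 ⇒ 15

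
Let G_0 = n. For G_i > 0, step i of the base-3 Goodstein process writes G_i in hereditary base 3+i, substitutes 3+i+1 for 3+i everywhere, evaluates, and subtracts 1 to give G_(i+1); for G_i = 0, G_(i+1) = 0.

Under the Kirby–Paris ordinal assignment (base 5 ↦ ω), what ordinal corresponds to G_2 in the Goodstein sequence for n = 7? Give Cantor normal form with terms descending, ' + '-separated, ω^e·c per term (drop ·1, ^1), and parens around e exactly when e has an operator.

[0] 7 ≡ 2·3 + 1 (base 3). Lift 4: 9. −1: 8.
[1] 8 ≡ 2·4 (base 4). Lift 5: 10. −1: 9.
[2] 9 ≡ 5 + 4 (base 5). Lift 6: 10. −1: 9.

ω + 4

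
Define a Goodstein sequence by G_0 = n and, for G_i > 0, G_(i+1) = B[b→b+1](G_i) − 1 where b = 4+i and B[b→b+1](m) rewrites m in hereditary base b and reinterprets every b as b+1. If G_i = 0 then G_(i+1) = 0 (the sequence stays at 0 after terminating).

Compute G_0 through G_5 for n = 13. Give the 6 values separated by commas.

i=0: 13 = 3·4 + 1 (b=4); 4→5: 3·5 + 1 = 16; 16−1 = 15
i=1: 15 = 3·5 (b=5); 5→6: 3·6 = 18; 18−1 = 17
i=2: 17 = 2·6 + 5 (b=6); 6→7: 2·7 + 5 = 19; 19−1 = 18
i=3: 18 = 2·7 + 4 (b=7); 7→8: 2·8 + 4 = 20; 20−1 = 19
i=4: 19 = 2·8 + 3 (b=8); 8→9: 2·9 + 3 = 21; 21−1 = 20

13, 15, 17, 18, 19, 20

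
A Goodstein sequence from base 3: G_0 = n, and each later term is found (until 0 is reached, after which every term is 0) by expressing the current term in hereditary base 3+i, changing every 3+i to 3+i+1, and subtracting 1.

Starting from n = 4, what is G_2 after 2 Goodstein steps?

4

step 0: 4 = 3 + 1; sub 4 for 3: 4 + 1; = 5; G_1 = 5−1 = 4
step 1: 4 = 4; sub 5 for 4: 5; = 5; G_2 = 5−1 = 4
step 2: 4 = 4; sub 6 for 5: 4; = 4; G_3 = 4−1 = 3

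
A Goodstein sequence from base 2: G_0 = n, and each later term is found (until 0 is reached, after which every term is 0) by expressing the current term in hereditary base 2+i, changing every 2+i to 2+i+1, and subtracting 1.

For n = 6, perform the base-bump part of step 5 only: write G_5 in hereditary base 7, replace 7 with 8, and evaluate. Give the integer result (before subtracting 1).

base 2: 6 = 2^2 + 2; at 3: 3^3 + 3 = 30; next = 29
base 3: 29 = 3^3 + 2; at 4: 4^4 + 2 = 258; next = 257
base 4: 257 = 4^4 + 1; at 5: 5^5 + 1 = 3126; next = 3125
base 5: 3125 = 5^5; at 6: 6^6 = 46656; next = 46655
base 6: 46655 = 5·6^5 + 5·6^4 + 5·6^3 + 5·6^2 + 5·6 + 5; at 7: 5·7^5 + 5·7^4 + 5·7^3 + 5·7^2 + 5·7 + 5 = 98040; next = 98039
base 7: 98039 = 5·7^5 + 5·7^4 + 5·7^3 + 5·7^2 + 5·7 + 4; at 8: 5·8^5 + 5·8^4 + 5·8^3 + 5·8^2 + 5·8 + 4 = 187244; next = 187243

187244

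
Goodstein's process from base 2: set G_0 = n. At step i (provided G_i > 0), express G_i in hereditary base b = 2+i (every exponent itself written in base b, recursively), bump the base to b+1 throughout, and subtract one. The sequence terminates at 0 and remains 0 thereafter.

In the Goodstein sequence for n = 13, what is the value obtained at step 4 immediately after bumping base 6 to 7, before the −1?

G_0 = 13. HB_2(13) = 2^(2 + 1) + 2^2 + 1. Bump = 109. G_1 = 108.
G_1 = 108. HB_3(108) = 3^(3 + 1) + 3^3. Bump = 1280. G_2 = 1279.
G_2 = 1279. HB_4(1279) = 4^(4 + 1) + 3·4^3 + 3·4^2 + 3·4 + 3. Bump = 16093. G_3 = 16092.
G_3 = 16092. HB_5(16092) = 5^(5 + 1) + 3·5^3 + 3·5^2 + 3·5 + 2. Bump = 280712. G_4 = 280711.

5765999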